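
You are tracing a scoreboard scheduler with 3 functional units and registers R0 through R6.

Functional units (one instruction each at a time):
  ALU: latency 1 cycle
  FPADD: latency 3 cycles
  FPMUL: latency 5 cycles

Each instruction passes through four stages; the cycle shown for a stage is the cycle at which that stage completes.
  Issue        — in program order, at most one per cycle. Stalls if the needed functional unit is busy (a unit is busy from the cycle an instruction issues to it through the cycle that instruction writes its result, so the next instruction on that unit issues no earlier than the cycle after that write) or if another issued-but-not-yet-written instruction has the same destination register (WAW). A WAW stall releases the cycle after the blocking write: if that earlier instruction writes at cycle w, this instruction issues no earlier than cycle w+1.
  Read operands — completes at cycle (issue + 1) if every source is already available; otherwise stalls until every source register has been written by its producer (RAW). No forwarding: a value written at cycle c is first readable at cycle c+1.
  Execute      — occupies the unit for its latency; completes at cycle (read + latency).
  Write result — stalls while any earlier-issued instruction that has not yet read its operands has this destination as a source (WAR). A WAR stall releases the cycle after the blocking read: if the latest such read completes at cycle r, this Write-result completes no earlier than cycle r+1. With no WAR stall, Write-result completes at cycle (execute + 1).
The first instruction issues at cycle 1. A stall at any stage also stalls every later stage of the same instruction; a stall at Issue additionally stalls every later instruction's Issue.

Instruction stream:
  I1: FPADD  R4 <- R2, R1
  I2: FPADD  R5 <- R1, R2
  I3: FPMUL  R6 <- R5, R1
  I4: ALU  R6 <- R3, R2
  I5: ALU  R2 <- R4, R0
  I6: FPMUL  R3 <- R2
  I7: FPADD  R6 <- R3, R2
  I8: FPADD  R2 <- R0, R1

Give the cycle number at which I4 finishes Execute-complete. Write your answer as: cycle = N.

cycle = 22

c1: I1 dispatched to FPADD
c2: I1 operands ready
c5: I1 complete
c6: R4←I1
c7: I2 dispatched to FPADD
c8: I2 operands ready · I3 dispatched to FPMUL
c11: I2 complete
c12: R5←I2
c13: I3 operands ready
c18: I3 complete
c19: R6←I3
c20: I4 dispatched to ALU
c21: I4 operands ready
c22: I4 complete
c23: R6←I4
c24: I5 dispatched to ALU
c25: I5 operands ready · I6 dispatched to FPMUL
c26: I5 complete · I7 dispatched to FPADD
c27: R2←I5
c28: I6 operands ready
c33: I6 complete
c34: R3←I6
c35: I7 operands ready
c38: I7 complete
c39: R6←I7
c40: I8 dispatched to FPADD
c41: I8 operands ready
c44: I8 complete
c45: R2←I8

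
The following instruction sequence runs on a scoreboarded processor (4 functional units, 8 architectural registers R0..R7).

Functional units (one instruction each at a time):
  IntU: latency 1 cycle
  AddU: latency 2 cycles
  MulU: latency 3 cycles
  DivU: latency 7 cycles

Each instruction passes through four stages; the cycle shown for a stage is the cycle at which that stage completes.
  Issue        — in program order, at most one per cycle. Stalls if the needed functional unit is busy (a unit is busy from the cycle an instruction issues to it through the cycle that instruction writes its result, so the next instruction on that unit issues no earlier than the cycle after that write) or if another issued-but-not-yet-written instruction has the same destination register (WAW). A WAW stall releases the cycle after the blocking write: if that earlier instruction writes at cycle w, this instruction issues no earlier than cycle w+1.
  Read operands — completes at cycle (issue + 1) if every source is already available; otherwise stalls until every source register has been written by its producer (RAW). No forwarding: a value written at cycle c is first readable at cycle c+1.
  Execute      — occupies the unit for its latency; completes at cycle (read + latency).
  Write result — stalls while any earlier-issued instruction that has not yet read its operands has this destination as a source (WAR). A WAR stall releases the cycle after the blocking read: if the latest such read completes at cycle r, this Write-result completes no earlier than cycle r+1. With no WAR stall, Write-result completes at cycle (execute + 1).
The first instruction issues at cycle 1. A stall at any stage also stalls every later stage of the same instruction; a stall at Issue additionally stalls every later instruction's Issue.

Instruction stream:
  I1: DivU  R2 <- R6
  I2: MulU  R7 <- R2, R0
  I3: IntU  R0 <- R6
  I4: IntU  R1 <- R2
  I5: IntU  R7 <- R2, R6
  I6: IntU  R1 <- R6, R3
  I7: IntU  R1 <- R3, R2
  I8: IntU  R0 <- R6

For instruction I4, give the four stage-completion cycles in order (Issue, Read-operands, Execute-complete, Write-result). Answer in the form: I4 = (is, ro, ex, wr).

I4 = (13, 14, 15, 16)

I1: IS=1 RO=2 EX=9 WR=10
I2: IS=2 RO=11 EX=14 WR=15  [RAW R2: wait I1 write@10]
I3: IS=3 RO=4 EX=5 WR=12  [WAR R0: wait I2 read@11]
I4: IS=13 RO=14 EX=15 WR=16  [struct: IntU busy until I3 writes@12]
I5: IS=17 RO=18 EX=19 WR=20  [struct: IntU busy until I4 writes@16]
I6: IS=21 RO=22 EX=23 WR=24  [struct: IntU busy until I5 writes@20]
I7: IS=25 RO=26 EX=27 WR=28  [struct: IntU busy until I6 writes@24]
I8: IS=29 RO=30 EX=31 WR=32  [struct: IntU busy until I7 writes@28]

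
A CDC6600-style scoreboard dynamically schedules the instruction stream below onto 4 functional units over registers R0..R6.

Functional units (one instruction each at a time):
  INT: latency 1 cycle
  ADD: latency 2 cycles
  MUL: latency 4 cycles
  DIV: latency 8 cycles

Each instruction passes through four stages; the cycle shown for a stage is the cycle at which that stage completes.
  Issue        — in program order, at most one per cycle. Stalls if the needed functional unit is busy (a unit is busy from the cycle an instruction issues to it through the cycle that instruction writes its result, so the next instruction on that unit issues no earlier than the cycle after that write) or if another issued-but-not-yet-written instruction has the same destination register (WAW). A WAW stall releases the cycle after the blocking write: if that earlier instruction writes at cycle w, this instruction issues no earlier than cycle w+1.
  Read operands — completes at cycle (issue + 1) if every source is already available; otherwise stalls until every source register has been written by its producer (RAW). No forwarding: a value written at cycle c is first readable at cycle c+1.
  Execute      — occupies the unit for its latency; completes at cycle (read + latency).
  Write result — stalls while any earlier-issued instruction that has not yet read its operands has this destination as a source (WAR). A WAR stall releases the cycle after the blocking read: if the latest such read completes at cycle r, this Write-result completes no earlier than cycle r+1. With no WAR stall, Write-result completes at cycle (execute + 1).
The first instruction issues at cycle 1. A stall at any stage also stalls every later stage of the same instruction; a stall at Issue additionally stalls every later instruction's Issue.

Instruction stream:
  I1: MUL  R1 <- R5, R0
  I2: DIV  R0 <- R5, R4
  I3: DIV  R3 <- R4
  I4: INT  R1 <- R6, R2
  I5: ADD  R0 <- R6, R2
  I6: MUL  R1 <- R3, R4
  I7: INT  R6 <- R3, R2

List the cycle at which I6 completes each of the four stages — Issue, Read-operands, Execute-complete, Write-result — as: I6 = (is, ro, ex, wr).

t=1  I1 dispatched to MUL
t=2  I1 operands ready | I2 dispatched to DIV
t=3  I2 operands ready
t=6  I1 complete
t=7  R1←I1
t=11  I2 complete
t=12  R0←I2
t=13  I3 dispatched to DIV
t=14  I3 operands ready | I4 dispatched to INT
t=15  I4 operands ready | I5 dispatched to ADD
t=16  I4 complete | I5 operands ready
t=17  R1←I4
t=18  I5 complete | I6 dispatched to MUL
t=19  R0←I5 | I7 dispatched to INT
t=22  I3 complete
t=23  R3←I3
t=24  I6 operands ready | I7 operands ready
t=25  I7 complete
t=26  R6←I7
t=28  I6 complete
t=29  R1←I6

I6 = (18, 24, 28, 29)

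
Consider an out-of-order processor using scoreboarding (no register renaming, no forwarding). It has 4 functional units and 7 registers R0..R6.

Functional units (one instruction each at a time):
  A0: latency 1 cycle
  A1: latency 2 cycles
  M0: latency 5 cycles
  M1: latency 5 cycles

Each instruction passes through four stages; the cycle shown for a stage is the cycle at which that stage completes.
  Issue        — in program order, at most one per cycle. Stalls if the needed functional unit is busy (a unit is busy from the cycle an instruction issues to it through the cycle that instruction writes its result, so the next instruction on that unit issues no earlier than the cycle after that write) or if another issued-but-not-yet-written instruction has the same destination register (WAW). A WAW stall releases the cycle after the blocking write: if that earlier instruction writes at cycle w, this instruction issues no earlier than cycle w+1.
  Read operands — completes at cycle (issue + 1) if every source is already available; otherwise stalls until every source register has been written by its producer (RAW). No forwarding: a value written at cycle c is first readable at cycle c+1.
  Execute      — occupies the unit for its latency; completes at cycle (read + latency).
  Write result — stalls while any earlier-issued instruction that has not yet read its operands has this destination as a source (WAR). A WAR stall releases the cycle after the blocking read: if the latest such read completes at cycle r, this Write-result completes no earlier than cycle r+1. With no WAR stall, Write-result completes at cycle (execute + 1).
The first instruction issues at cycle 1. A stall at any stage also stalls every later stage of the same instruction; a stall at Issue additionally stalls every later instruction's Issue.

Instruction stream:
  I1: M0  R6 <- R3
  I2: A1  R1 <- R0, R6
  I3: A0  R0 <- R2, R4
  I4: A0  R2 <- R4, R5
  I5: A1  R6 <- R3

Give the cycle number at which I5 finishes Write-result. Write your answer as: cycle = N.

cycle = 17

  I1 | 1 | 2 | 7 | 8
  I2 | 2 | 9 | 11 | 12   RAW R6: wait I1 write@8
  I3 | 3 | 4 | 5 | 10   WAR R0: wait I2 read@9
  I4 | 11 | 12 | 13 | 14   struct: A0 busy until I3 writes@10
  I5 | 13 | 14 | 16 | 17   struct: A1 busy until I2 writes@12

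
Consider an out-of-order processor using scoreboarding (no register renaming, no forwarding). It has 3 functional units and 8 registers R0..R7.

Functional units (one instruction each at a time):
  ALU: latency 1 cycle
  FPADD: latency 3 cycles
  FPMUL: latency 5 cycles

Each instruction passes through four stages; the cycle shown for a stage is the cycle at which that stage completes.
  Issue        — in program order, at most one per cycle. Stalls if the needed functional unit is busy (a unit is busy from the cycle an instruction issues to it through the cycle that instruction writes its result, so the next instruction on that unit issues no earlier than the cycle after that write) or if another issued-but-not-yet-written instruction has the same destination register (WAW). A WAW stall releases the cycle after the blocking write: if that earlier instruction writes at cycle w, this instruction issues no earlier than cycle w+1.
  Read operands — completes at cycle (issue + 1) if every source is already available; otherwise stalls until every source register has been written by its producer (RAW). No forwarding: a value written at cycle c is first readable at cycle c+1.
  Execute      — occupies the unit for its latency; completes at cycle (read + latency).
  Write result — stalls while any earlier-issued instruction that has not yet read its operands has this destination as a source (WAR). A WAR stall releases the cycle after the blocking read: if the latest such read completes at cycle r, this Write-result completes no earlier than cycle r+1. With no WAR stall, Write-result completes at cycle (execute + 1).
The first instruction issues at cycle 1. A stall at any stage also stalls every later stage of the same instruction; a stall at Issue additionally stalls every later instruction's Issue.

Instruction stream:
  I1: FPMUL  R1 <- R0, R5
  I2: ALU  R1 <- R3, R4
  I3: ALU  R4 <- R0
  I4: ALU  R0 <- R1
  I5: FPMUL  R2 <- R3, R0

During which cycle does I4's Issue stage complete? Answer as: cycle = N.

cycle = 17

cycle 1: I1→FPMUL
cycle 2: I1 RO
cycle 7: I1 EX
cycle 8: I1 WR R1
cycle 9: I2→ALU
cycle 10: I2 RO
cycle 11: I2 EX
cycle 12: I2 WR R1
cycle 13: I3→ALU
cycle 14: I3 RO
cycle 15: I3 EX
cycle 16: I3 WR R4
cycle 17: I4→ALU
cycle 18: I4 RO; I5→FPMUL
cycle 19: I4 EX
cycle 20: I4 WR R0
cycle 21: I5 RO
cycle 26: I5 EX
cycle 27: I5 WR R2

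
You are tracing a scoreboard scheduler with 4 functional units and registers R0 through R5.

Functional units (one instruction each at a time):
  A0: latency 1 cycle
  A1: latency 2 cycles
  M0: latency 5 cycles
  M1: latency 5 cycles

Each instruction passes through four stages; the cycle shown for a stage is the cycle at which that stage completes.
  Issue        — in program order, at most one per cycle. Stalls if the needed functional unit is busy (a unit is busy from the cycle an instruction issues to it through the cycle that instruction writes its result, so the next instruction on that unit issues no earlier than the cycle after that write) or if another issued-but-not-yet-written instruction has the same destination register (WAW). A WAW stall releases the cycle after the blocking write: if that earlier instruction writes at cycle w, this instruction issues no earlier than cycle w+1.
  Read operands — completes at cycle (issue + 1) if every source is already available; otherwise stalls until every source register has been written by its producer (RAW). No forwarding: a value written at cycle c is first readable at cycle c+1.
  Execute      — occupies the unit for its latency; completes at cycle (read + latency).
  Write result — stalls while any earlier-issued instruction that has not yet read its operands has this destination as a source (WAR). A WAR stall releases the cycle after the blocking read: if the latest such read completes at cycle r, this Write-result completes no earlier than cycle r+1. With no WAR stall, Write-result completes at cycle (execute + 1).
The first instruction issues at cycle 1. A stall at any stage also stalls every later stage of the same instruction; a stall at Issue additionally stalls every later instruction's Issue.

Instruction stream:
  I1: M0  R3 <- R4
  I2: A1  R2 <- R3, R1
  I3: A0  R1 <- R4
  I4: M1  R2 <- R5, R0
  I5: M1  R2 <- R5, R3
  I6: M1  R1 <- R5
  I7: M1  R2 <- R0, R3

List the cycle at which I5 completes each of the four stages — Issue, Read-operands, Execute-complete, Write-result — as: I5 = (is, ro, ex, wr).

I5 = (21, 22, 27, 28)

cycle 1: I1→M0
cycle 2: I1 RO, I2→A1
cycle 3: I3→A0
cycle 4: I3 RO
cycle 5: I3 EX
cycle 7: I1 EX
cycle 8: I1 WR R3
cycle 9: I2 RO
cycle 10: I3 WR R1
cycle 11: I2 EX
cycle 12: I2 WR R2
cycle 13: I4→M1
cycle 14: I4 RO
cycle 19: I4 EX
cycle 20: I4 WR R2
cycle 21: I5→M1
cycle 22: I5 RO
cycle 27: I5 EX
cycle 28: I5 WR R2
cycle 29: I6→M1
cycle 30: I6 RO
cycle 35: I6 EX
cycle 36: I6 WR R1
cycle 37: I7→M1
cycle 38: I7 RO
cycle 43: I7 EX
cycle 44: I7 WR R2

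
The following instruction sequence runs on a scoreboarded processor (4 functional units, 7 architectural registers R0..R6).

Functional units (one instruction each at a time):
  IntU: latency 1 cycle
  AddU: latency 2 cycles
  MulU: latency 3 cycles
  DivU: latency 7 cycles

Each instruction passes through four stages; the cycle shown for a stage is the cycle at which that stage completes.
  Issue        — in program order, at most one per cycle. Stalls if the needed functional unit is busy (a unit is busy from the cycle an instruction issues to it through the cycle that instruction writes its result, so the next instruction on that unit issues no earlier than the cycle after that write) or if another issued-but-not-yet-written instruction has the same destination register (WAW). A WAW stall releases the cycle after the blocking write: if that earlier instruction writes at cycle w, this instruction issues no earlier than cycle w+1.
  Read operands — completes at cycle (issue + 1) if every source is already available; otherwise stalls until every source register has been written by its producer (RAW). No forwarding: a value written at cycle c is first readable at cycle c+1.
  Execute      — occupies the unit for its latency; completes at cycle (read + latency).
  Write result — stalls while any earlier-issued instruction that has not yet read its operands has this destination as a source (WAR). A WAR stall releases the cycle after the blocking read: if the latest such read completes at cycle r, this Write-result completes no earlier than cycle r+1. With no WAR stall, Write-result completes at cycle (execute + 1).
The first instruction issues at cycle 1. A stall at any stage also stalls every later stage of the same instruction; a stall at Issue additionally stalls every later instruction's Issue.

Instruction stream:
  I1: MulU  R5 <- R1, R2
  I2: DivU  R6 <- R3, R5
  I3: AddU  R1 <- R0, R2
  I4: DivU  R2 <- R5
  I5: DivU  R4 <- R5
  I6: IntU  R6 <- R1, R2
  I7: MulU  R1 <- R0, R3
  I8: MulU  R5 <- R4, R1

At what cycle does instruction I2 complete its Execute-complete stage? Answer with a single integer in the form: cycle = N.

cycle = 14

1) issue 1, read 2, done 5, write 6
2) issue 2, read 7, done 14, write 15  <RAW R5: wait I1 write@6>
3) issue 3, read 4, done 6, write 7
4) issue 16, read 17, done 24, write 25  <struct: DivU busy until I2 writes@15>
5) issue 26, read 27, done 34, write 35  <struct: DivU busy until I4 writes@25>
6) issue 27, read 28, done 29, write 30
7) issue 28, read 29, done 32, write 33
8) issue 34, read 36, done 39, write 40  <struct: MulU busy until I7 writes@33 / RAW R4: wait I5 write@35>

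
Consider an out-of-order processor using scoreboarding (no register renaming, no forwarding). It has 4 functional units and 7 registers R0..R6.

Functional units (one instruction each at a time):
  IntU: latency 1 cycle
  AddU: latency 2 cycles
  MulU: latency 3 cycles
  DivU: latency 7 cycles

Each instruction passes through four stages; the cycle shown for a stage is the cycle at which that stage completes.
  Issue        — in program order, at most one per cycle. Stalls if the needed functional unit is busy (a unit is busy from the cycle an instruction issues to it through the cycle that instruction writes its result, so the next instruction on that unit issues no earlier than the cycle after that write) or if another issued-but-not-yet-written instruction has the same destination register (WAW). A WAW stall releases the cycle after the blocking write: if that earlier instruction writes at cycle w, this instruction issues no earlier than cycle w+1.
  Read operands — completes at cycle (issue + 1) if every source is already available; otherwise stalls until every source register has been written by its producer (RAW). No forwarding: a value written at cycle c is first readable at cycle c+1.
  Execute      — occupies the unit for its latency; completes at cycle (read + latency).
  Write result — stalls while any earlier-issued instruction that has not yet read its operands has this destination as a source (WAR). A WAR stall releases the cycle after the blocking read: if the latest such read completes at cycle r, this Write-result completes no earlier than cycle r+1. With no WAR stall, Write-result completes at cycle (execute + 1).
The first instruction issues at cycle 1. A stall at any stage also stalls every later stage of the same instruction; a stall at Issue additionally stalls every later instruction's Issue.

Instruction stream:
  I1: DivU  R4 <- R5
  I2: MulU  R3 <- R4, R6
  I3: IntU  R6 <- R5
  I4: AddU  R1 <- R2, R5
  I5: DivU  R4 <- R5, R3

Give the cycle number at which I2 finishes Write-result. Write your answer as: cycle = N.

cycle = 15

t=1  I1→DivU
t=2  I1 RO | I2→MulU
t=3  I3→IntU
t=4  I3 RO | I4→AddU
t=5  I3 EX | I4 RO
t=7  I4 EX
t=8  I4 WR R1
t=9  I1 EX
t=10  I1 WR R4
t=11  I2 RO | I5→DivU
t=12  I3 WR R6
t=14  I2 EX
t=15  I2 WR R3
t=16  I5 RO
t=23  I5 EX
t=24  I5 WR R4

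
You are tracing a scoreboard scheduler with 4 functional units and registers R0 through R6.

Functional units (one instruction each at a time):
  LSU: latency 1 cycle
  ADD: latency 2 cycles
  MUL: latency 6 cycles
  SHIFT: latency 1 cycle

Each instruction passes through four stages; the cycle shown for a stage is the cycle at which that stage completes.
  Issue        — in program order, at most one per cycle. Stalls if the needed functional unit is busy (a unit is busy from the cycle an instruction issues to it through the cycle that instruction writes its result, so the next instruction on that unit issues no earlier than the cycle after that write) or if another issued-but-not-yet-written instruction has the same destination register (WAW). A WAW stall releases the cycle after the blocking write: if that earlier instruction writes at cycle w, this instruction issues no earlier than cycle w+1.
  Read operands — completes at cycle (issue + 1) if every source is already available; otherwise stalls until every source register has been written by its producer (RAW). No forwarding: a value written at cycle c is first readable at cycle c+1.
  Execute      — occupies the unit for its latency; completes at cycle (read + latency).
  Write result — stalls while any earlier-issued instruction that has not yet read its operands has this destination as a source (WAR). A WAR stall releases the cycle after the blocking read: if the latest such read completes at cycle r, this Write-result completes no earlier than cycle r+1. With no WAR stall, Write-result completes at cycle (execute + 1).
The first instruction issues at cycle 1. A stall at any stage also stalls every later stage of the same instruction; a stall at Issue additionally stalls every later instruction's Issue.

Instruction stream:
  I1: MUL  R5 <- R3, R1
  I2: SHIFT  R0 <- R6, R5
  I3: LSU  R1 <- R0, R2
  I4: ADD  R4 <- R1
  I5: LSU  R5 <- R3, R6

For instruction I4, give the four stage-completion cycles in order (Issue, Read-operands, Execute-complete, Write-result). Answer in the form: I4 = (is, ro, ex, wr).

I4 = (4, 16, 18, 19)

cycle 1: I1 dispatched to MUL
cycle 2: I1 operands ready, I2 dispatched to SHIFT
cycle 3: I3 dispatched to LSU
cycle 4: I4 dispatched to ADD
cycle 8: I1 complete
cycle 9: R5←I1
cycle 10: I2 operands ready
cycle 11: I2 complete
cycle 12: R0←I2
cycle 13: I3 operands ready
cycle 14: I3 complete
cycle 15: R1←I3
cycle 16: I4 operands ready, I5 dispatched to LSU
cycle 17: I5 operands ready
cycle 18: I4 complete, I5 complete
cycle 19: R4←I4, R5←I5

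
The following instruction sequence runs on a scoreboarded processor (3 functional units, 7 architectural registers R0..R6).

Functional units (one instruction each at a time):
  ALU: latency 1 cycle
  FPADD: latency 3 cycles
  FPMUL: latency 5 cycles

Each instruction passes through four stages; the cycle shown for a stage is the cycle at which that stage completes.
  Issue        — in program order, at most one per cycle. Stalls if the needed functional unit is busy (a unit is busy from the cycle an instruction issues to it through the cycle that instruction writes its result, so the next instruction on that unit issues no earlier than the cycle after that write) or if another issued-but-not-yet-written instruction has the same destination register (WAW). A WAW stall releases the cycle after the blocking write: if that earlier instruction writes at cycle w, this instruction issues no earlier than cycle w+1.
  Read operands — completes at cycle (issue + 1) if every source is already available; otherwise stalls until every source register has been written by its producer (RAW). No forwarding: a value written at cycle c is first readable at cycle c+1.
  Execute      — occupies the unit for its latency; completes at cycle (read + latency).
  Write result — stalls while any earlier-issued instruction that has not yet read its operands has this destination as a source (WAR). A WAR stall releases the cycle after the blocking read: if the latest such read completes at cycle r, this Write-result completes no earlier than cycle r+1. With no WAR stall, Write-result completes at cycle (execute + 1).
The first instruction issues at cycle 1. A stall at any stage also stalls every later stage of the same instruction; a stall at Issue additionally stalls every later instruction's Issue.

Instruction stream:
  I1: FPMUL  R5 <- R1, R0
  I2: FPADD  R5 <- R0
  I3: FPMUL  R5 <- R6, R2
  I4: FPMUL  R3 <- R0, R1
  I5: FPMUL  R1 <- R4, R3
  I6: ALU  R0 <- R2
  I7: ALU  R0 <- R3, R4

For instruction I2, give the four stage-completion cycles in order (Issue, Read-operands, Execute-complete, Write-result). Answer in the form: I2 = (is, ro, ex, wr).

I2 = (9, 10, 13, 14)

  I1 | 1 | 2 | 7 | 8
  I2 | 9 | 10 | 13 | 14   WAW R5: wait I1 write@8
  I3 | 15 | 16 | 21 | 22   WAW R5: wait I2 write@14
  I4 | 23 | 24 | 29 | 30   struct: FPMUL busy until I3 writes@22
  I5 | 31 | 32 | 37 | 38   struct: FPMUL busy until I4 writes@30
  I6 | 32 | 33 | 34 | 35
  I7 | 36 | 37 | 38 | 39   struct: ALU busy until I6 writes@35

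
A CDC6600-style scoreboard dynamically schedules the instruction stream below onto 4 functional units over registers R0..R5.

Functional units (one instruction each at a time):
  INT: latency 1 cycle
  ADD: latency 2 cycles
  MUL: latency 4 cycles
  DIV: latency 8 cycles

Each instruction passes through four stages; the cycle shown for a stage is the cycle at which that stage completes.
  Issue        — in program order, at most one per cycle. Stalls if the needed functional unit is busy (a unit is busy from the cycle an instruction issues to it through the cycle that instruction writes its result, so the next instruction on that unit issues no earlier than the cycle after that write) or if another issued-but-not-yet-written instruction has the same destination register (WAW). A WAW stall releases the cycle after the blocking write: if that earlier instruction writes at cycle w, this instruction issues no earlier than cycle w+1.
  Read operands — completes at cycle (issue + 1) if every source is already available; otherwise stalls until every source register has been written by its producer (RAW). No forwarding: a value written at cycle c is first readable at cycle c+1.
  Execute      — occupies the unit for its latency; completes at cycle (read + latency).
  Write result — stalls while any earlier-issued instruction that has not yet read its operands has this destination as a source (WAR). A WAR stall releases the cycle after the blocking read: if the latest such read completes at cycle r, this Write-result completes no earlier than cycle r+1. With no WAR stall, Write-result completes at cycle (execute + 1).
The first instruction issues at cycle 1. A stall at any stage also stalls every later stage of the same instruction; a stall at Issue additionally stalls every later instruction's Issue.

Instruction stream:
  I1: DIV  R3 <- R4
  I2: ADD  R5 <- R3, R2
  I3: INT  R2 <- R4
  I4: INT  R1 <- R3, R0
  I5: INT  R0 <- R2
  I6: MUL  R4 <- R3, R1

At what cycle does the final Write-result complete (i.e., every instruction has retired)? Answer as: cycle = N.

cycle = 25

I1: IS=1 RO=2 EX=10 WR=11
I2: IS=2 RO=12 EX=14 WR=15  [RAW R3: wait I1 write@11]
I3: IS=3 RO=4 EX=5 WR=13  [WAR R2: wait I2 read@12]
I4: IS=14 RO=15 EX=16 WR=17  [struct: INT busy until I3 writes@13]
I5: IS=18 RO=19 EX=20 WR=21  [struct: INT busy until I4 writes@17]
I6: IS=19 RO=20 EX=24 WR=25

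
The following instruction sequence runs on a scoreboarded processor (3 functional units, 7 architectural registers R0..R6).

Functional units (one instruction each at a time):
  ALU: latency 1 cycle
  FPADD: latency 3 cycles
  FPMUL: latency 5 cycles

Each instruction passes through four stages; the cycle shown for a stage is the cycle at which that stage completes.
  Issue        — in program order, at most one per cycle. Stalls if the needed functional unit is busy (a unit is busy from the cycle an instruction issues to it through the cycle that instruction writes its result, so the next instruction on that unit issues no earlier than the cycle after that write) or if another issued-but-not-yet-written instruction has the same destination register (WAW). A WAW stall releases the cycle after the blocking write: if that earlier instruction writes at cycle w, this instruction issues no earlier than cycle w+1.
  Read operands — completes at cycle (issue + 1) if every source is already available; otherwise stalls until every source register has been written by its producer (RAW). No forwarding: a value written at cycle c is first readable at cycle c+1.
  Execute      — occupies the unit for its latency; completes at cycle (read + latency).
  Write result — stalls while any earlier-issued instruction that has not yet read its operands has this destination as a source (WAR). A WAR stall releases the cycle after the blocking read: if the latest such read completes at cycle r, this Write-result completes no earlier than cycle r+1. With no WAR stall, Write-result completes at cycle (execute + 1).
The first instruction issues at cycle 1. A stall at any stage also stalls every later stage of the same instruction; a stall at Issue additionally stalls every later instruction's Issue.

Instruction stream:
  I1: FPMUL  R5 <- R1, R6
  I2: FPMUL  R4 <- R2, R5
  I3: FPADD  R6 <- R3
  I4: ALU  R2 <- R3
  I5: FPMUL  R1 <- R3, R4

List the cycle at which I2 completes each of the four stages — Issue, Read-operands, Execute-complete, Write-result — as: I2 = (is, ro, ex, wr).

cycle 1: I1 issues→FPMUL
cycle 2: I1 reads
cycle 7: I1 exec-done
cycle 8: I1 writes R5
cycle 9: I2 issues→FPMUL
cycle 10: I2 reads | I3 issues→FPADD
cycle 11: I3 reads | I4 issues→ALU
cycle 12: I4 reads
cycle 13: I4 exec-done
cycle 14: I3 exec-done | I4 writes R2
cycle 15: I2 exec-done | I3 writes R6
cycle 16: I2 writes R4
cycle 17: I5 issues→FPMUL
cycle 18: I5 reads
cycle 23: I5 exec-done
cycle 24: I5 writes R1

I2 = (9, 10, 15, 16)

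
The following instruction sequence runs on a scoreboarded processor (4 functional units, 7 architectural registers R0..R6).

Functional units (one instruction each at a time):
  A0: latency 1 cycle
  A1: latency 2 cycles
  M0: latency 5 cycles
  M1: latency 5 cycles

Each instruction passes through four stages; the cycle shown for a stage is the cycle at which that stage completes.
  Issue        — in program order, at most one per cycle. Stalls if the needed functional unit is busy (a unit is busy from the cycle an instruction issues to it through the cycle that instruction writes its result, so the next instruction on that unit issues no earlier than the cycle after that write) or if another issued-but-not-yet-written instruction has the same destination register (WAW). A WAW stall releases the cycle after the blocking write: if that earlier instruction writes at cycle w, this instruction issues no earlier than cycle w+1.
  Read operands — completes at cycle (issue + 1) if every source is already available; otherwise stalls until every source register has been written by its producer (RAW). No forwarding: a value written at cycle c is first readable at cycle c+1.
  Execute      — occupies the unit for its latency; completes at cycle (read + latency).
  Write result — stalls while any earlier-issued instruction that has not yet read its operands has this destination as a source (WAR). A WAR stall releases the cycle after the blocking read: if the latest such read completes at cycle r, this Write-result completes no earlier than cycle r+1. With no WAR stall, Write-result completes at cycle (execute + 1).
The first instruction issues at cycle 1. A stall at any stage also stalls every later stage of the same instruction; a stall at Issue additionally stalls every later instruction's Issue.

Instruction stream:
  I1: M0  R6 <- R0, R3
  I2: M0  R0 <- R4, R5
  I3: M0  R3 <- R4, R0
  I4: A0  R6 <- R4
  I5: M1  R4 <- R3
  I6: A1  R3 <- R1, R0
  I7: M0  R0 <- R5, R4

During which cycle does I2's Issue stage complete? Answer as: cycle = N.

[1] I1 dispatched to M0
[2] I1 operands ready
[7] I1 complete
[8] R6←I1
[9] I2 dispatched to M0
[10] I2 operands ready
[15] I2 complete
[16] R0←I2
[17] I3 dispatched to M0
[18] I3 operands ready, I4 dispatched to A0
[19] I4 operands ready, I5 dispatched to M1
[20] I4 complete
[21] R6←I4
[23] I3 complete
[24] R3←I3
[25] I5 operands ready, I6 dispatched to A1
[26] I6 operands ready, I7 dispatched to M0
[28] I6 complete
[29] R3←I6
[30] I5 complete
[31] R4←I5
[32] I7 operands ready
[37] I7 complete
[38] R0←I7

cycle = 9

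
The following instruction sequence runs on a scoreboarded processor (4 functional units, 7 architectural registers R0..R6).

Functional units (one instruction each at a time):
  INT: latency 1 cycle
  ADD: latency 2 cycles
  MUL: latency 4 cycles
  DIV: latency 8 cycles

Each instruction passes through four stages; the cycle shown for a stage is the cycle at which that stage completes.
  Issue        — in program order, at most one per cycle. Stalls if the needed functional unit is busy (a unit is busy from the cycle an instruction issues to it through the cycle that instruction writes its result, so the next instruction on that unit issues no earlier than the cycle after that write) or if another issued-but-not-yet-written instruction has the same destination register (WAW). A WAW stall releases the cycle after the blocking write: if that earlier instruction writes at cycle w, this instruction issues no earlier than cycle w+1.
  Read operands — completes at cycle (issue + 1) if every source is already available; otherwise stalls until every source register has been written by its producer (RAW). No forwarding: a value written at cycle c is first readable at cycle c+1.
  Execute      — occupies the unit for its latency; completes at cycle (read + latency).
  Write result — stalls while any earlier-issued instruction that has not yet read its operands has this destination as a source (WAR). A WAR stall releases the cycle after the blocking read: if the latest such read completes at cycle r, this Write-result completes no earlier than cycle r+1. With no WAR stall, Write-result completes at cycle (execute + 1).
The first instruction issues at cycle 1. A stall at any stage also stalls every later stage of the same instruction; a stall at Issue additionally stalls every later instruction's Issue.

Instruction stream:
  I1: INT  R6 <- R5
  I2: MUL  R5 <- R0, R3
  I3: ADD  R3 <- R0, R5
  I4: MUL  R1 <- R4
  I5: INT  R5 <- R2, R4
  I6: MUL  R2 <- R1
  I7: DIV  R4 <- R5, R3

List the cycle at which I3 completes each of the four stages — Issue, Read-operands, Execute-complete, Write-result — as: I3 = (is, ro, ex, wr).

I3 = (3, 9, 11, 12)

c1: I1 dispatched to INT
c2: I1 operands ready | I2 dispatched to MUL
c3: I1 complete | I2 operands ready | I3 dispatched to ADD
c4: R6←I1
c7: I2 complete
c8: R5←I2
c9: I3 operands ready | I4 dispatched to MUL
c10: I4 operands ready | I5 dispatched to INT
c11: I3 complete | I5 operands ready
c12: R3←I3 | I5 complete
c13: R5←I5
c14: I4 complete
c15: R1←I4
c16: I6 dispatched to MUL
c17: I6 operands ready | I7 dispatched to DIV
c18: I7 operands ready
c21: I6 complete
c22: R2←I6
c26: I7 complete
c27: R4←I7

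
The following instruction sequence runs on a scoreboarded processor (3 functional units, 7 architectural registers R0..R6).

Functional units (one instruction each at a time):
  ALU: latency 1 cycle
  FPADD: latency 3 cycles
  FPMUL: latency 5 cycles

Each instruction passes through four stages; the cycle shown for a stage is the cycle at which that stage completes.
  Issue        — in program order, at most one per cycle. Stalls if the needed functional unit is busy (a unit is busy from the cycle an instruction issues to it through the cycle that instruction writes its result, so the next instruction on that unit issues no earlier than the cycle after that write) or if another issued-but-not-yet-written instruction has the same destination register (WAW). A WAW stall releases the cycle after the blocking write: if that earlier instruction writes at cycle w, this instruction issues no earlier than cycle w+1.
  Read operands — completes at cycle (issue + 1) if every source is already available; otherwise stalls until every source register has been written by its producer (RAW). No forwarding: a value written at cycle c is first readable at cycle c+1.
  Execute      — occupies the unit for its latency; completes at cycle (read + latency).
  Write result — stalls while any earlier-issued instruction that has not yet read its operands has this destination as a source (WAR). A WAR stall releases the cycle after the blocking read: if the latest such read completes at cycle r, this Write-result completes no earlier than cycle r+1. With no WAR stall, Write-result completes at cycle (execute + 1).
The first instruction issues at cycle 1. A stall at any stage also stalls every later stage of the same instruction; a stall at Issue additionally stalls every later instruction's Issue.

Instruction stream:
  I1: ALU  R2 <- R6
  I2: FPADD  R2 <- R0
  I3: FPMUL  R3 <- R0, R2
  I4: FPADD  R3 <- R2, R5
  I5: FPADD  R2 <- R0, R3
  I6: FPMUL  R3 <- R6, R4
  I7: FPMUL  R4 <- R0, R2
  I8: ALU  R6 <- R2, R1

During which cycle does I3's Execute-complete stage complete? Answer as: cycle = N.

[1] I1 dispatched to ALU
[2] I1 operands ready
[3] I1 complete
[4] R2←I1
[5] I2 dispatched to FPADD
[6] I2 operands ready | I3 dispatched to FPMUL
[9] I2 complete
[10] R2←I2
[11] I3 operands ready
[16] I3 complete
[17] R3←I3
[18] I4 dispatched to FPADD
[19] I4 operands ready
[22] I4 complete
[23] R3←I4
[24] I5 dispatched to FPADD
[25] I5 operands ready | I6 dispatched to FPMUL
[26] I6 operands ready
[28] I5 complete
[29] R2←I5
[31] I6 complete
[32] R3←I6
[33] I7 dispatched to FPMUL
[34] I7 operands ready | I8 dispatched to ALU
[35] I8 operands ready
[36] I8 complete
[37] R6←I8
[39] I7 complete
[40] R4←I7

cycle = 16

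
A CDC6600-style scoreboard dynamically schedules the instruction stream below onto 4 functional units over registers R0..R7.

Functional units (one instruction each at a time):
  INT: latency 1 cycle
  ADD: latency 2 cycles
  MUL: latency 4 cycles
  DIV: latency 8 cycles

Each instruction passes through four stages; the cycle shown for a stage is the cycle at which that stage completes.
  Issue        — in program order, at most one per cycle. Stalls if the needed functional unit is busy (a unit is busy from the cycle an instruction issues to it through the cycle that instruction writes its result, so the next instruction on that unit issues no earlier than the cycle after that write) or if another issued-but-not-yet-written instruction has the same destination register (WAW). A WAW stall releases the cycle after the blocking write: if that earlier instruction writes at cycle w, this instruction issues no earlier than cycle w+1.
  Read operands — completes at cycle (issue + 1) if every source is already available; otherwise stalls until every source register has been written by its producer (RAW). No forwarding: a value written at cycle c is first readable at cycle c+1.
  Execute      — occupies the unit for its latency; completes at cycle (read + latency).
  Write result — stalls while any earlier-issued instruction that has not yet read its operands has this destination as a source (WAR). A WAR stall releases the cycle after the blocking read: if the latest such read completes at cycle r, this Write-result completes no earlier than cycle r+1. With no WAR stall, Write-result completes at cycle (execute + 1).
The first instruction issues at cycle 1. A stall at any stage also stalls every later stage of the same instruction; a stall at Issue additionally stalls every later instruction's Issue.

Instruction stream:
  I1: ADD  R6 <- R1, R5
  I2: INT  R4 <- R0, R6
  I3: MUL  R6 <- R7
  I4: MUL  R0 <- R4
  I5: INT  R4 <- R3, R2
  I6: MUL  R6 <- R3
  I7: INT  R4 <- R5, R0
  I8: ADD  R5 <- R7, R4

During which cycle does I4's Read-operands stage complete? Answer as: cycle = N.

I1 -> (1, 2, 4, 5)
I2 -> (2, 6, 7, 8)  // RAW R6: wait I1 write@5
I3 -> (6, 7, 11, 12)  // WAW R6: wait I1 write@5
I4 -> (13, 14, 18, 19)  // struct: MUL busy until I3 writes@12
I5 -> (14, 15, 16, 17)
I6 -> (20, 21, 25, 26)  // struct: MUL busy until I4 writes@19
I7 -> (21, 22, 23, 24)
I8 -> (22, 25, 27, 28)  // RAW R4: wait I7 write@24

cycle = 14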